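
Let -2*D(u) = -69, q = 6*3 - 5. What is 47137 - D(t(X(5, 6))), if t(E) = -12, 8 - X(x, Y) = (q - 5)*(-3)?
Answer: 94205/2 ≈ 47103.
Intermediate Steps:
q = 13 (q = 18 - 5 = 13)
X(x, Y) = 32 (X(x, Y) = 8 - (13 - 5)*(-3) = 8 - 8*(-3) = 8 - 1*(-24) = 8 + 24 = 32)
D(u) = 69/2 (D(u) = -1/2*(-69) = 69/2)
47137 - D(t(X(5, 6))) = 47137 - 1*69/2 = 47137 - 69/2 = 94205/2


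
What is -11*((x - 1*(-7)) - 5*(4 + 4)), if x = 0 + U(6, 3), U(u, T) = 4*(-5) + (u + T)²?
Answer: -308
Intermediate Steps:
U(u, T) = -20 + (T + u)²
x = 61 (x = 0 + (-20 + (3 + 6)²) = 0 + (-20 + 9²) = 0 + (-20 + 81) = 0 + 61 = 61)
-11*((x - 1*(-7)) - 5*(4 + 4)) = -11*((61 - 1*(-7)) - 5*(4 + 4)) = -11*((61 + 7) - 5*8) = -11*(68 - 40) = -11*28 = -308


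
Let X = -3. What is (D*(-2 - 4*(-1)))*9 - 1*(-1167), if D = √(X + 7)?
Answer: 1203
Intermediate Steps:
D = 2 (D = √(-3 + 7) = √4 = 2)
(D*(-2 - 4*(-1)))*9 - 1*(-1167) = (2*(-2 - 4*(-1)))*9 - 1*(-1167) = (2*(-2 + 4))*9 + 1167 = (2*2)*9 + 1167 = 4*9 + 1167 = 36 + 1167 = 1203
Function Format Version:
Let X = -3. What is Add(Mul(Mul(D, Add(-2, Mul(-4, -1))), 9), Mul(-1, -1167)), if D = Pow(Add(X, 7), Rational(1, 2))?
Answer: 1203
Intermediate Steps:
D = 2 (D = Pow(Add(-3, 7), Rational(1, 2)) = Pow(4, Rational(1, 2)) = 2)
Add(Mul(Mul(D, Add(-2, Mul(-4, -1))), 9), Mul(-1, -1167)) = Add(Mul(Mul(2, Add(-2, Mul(-4, -1))), 9), Mul(-1, -1167)) = Add(Mul(Mul(2, Add(-2, 4)), 9), 1167) = Add(Mul(Mul(2, 2), 9), 1167) = Add(Mul(4, 9), 1167) = Add(36, 1167) = 1203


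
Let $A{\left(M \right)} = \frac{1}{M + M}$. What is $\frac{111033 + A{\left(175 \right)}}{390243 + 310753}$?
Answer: $\frac{38861551}{245348600} \approx 0.15839$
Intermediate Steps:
$A{\left(M \right)} = \frac{1}{2 M}$
$\frac{111033 + A{\left(175 \right)}}{390243 + 310753} = \frac{111033 + \frac{1}{2 \cdot 175}}{390243 + 310753} = \frac{111033 + \frac{1}{2} \cdot \frac{1}{175}}{700996} = \left(111033 + \frac{1}{350}\right) \frac{1}{700996} = \frac{38861551}{350} \cdot \frac{1}{700996} = \frac{38861551}{245348600}$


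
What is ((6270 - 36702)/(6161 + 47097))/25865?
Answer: -15216/688759085 ≈ -2.2092e-5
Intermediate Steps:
((6270 - 36702)/(6161 + 47097))/25865 = -30432/53258*(1/25865) = -30432*1/53258*(1/25865) = -15216/26629*1/25865 = -15216/688759085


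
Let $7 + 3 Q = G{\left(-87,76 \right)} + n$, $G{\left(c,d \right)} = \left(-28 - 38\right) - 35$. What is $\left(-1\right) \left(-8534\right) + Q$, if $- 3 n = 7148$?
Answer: $\frac{69334}{9} \approx 7703.8$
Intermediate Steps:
$G{\left(c,d \right)} = -101$ ($G{\left(c,d \right)} = -66 - 35 = -101$)
$n = - \frac{7148}{3}$ ($n = \left(- \frac{1}{3}\right) 7148 = - \frac{7148}{3} \approx -2382.7$)
$Q = - \frac{7472}{9}$ ($Q = - \frac{7}{3} + \frac{-101 - \frac{7148}{3}}{3} = - \frac{7}{3} + \frac{1}{3} \left(- \frac{7451}{3}\right) = - \frac{7}{3} - \frac{7451}{9} = - \frac{7472}{9} \approx -830.22$)
$\left(-1\right) \left(-8534\right) + Q = \left(-1\right) \left(-8534\right) - \frac{7472}{9} = 8534 - \frac{7472}{9} = \frac{69334}{9}$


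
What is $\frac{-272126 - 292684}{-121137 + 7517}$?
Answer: $\frac{56481}{11362} \approx 4.971$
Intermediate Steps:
$\frac{-272126 - 292684}{-121137 + 7517} = - \frac{564810}{-113620} = \left(-564810\right) \left(- \frac{1}{113620}\right) = \frac{56481}{11362}$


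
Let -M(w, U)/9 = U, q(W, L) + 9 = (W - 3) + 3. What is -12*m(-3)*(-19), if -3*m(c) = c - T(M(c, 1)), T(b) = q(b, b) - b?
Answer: -456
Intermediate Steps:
q(W, L) = -9 + W (q(W, L) = -9 + ((W - 3) + 3) = -9 + ((-3 + W) + 3) = -9 + W)
M(w, U) = -9*U
T(b) = -9 (T(b) = (-9 + b) - b = -9)
m(c) = -3 - c/3 (m(c) = -(c - 1*(-9))/3 = -(c + 9)/3 = -(9 + c)/3 = -3 - c/3)
-12*m(-3)*(-19) = -12*(-3 - ⅓*(-3))*(-19) = -12*(-3 + 1)*(-19) = -12*(-2)*(-19) = 24*(-19) = -456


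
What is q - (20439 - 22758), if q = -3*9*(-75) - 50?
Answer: 4294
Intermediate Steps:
q = 1975 (q = -27*(-75) - 50 = 2025 - 50 = 1975)
q - (20439 - 22758) = 1975 - (20439 - 22758) = 1975 - 1*(-2319) = 1975 + 2319 = 4294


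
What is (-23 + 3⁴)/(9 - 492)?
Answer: -58/483 ≈ -0.12008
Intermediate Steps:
(-23 + 3⁴)/(9 - 492) = (-23 + 81)/(-483) = 58*(-1/483) = -58/483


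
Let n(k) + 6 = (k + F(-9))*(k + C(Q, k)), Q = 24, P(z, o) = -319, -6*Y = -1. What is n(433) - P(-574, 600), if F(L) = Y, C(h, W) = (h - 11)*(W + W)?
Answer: 10128929/2 ≈ 5.0645e+6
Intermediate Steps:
Y = ⅙ (Y = -⅙*(-1) = ⅙ ≈ 0.16667)
C(h, W) = 2*W*(-11 + h) (C(h, W) = (-11 + h)*(2*W) = 2*W*(-11 + h))
F(L) = ⅙
n(k) = -6 + 27*k*(⅙ + k) (n(k) = -6 + (k + ⅙)*(k + 2*k*(-11 + 24)) = -6 + (⅙ + k)*(k + 2*k*13) = -6 + (⅙ + k)*(k + 26*k) = -6 + (⅙ + k)*(27*k) = -6 + 27*k*(⅙ + k))
n(433) - P(-574, 600) = (-6 + 27*433² + (9/2)*433) - 1*(-319) = (-6 + 27*187489 + 3897/2) + 319 = (-6 + 5062203 + 3897/2) + 319 = 10128291/2 + 319 = 10128929/2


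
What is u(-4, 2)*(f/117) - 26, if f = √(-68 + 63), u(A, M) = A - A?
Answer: -26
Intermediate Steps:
u(A, M) = 0
f = I*√5 (f = √(-5) = I*√5 ≈ 2.2361*I)
u(-4, 2)*(f/117) - 26 = 0*((I*√5)/117) - 26 = 0*((I*√5)*(1/117)) - 26 = 0*(I*√5/117) - 26 = 0 - 26 = -26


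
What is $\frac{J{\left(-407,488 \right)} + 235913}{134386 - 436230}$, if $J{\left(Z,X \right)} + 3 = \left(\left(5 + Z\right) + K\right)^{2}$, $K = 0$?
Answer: $- \frac{198757}{150922} \approx -1.317$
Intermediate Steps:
$J{\left(Z,X \right)} = -3 + \left(5 + Z\right)^{2}$ ($J{\left(Z,X \right)} = -3 + \left(\left(5 + Z\right) + 0\right)^{2} = -3 + \left(5 + Z\right)^{2}$)
$\frac{J{\left(-407,488 \right)} + 235913}{134386 - 436230} = \frac{\left(-3 + \left(5 - 407\right)^{2}\right) + 235913}{134386 - 436230} = \frac{\left(-3 + \left(-402\right)^{2}\right) + 235913}{-301844} = \left(\left(-3 + 161604\right) + 235913\right) \left(- \frac{1}{301844}\right) = \left(161601 + 235913\right) \left(- \frac{1}{301844}\right) = 397514 \left(- \frac{1}{301844}\right) = - \frac{198757}{150922}$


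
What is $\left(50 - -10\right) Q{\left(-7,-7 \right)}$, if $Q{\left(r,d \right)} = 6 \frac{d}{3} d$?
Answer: $5880$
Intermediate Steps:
$Q{\left(r,d \right)} = 2 d^{2}$ ($Q{\left(r,d \right)} = 6 d \frac{1}{3} d = 6 \frac{d}{3} d = 2 d d = 2 d^{2}$)
$\left(50 - -10\right) Q{\left(-7,-7 \right)} = \left(50 - -10\right) 2 \left(-7\right)^{2} = \left(50 + 10\right) 2 \cdot 49 = 60 \cdot 98 = 5880$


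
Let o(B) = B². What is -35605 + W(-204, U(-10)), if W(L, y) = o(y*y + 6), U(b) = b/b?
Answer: -35556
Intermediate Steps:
U(b) = 1
W(L, y) = (6 + y²)² (W(L, y) = (y*y + 6)² = (y² + 6)² = (6 + y²)²)
-35605 + W(-204, U(-10)) = -35605 + (6 + 1²)² = -35605 + (6 + 1)² = -35605 + 7² = -35605 + 49 = -35556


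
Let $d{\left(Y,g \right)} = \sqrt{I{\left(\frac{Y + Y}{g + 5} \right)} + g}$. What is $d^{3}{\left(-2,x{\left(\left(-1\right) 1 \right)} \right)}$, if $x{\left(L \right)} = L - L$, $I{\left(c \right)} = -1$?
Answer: $- i \approx - 1.0 i$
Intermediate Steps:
$x{\left(L \right)} = 0$
$d{\left(Y,g \right)} = \sqrt{-1 + g}$
$d^{3}{\left(-2,x{\left(\left(-1\right) 1 \right)} \right)} = \left(\sqrt{-1 + 0}\right)^{3} = \left(\sqrt{-1}\right)^{3} = i^{3} = - i$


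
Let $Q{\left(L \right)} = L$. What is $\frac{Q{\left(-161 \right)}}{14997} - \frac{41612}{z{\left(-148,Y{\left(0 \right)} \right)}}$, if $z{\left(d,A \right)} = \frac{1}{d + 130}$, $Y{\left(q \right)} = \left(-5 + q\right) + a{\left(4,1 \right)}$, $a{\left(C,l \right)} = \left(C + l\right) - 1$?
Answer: $\frac{11232992791}{14997} \approx 7.4902 \cdot 10^{5}$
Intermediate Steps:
$a{\left(C,l \right)} = -1 + C + l$
$Y{\left(q \right)} = -1 + q$ ($Y{\left(q \right)} = \left(-5 + q\right) + \left(-1 + 4 + 1\right) = \left(-5 + q\right) + 4 = -1 + q$)
$z{\left(d,A \right)} = \frac{1}{130 + d}$
$\frac{Q{\left(-161 \right)}}{14997} - \frac{41612}{z{\left(-148,Y{\left(0 \right)} \right)}} = - \frac{161}{14997} - \frac{41612}{\frac{1}{130 - 148}} = \left(-161\right) \frac{1}{14997} - \frac{41612}{\frac{1}{-18}} = - \frac{161}{14997} - \frac{41612}{- \frac{1}{18}} = - \frac{161}{14997} - -749016 = - \frac{161}{14997} + 749016 = \frac{11232992791}{14997}$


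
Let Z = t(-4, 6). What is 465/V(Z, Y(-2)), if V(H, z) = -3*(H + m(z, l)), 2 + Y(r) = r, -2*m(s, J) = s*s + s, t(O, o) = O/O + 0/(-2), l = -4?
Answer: 31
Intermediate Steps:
t(O, o) = 1 (t(O, o) = 1 + 0*(-½) = 1 + 0 = 1)
m(s, J) = -s/2 - s²/2 (m(s, J) = -(s*s + s)/2 = -(s² + s)/2 = -(s + s²)/2 = -s/2 - s²/2)
Y(r) = -2 + r
Z = 1
V(H, z) = -3*H + 3*z*(1 + z)/2 (V(H, z) = -3*(H - z*(1 + z)/2) = -3*H + 3*z*(1 + z)/2)
465/V(Z, Y(-2)) = 465/(-3*1 + 3*(-2 - 2)*(1 + (-2 - 2))/2) = 465/(-3 + (3/2)*(-4)*(1 - 4)) = 465/(-3 + (3/2)*(-4)*(-3)) = 465/(-3 + 18) = 465/15 = 465*(1/15) = 31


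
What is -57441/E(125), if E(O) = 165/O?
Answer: -478675/11 ≈ -43516.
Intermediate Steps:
-57441/E(125) = -57441/(165/125) = -57441/(165*(1/125)) = -57441/33/25 = -57441*25/33 = -478675/11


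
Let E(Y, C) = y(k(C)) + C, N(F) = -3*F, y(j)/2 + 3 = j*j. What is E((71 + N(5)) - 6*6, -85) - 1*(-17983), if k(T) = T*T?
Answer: 104419142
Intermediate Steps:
k(T) = T²
y(j) = -6 + 2*j² (y(j) = -6 + 2*(j*j) = -6 + 2*j²)
E(Y, C) = -6 + C + 2*C⁴ (E(Y, C) = (-6 + 2*(C²)²) + C = (-6 + 2*C⁴) + C = -6 + C + 2*C⁴)
E((71 + N(5)) - 6*6, -85) - 1*(-17983) = (-6 - 85 + 2*(-85)⁴) - 1*(-17983) = (-6 - 85 + 2*52200625) + 17983 = (-6 - 85 + 104401250) + 17983 = 104401159 + 17983 = 104419142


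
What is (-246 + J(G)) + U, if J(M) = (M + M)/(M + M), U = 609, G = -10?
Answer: 364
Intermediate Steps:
J(M) = 1 (J(M) = (2*M)/((2*M)) = (2*M)*(1/(2*M)) = 1)
(-246 + J(G)) + U = (-246 + 1) + 609 = -245 + 609 = 364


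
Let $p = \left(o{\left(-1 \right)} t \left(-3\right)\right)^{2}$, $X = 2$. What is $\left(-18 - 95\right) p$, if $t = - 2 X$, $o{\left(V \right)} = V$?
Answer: $-16272$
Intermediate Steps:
$t = -4$ ($t = \left(-2\right) 2 = -4$)
$p = 144$ ($p = \left(\left(-1\right) \left(-4\right) \left(-3\right)\right)^{2} = \left(4 \left(-3\right)\right)^{2} = \left(-12\right)^{2} = 144$)
$\left(-18 - 95\right) p = \left(-18 - 95\right) 144 = \left(-113\right) 144 = -16272$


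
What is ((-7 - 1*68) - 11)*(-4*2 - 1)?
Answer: 774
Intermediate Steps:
((-7 - 1*68) - 11)*(-4*2 - 1) = ((-7 - 68) - 11)*(-8 - 1) = (-75 - 11)*(-9) = -86*(-9) = 774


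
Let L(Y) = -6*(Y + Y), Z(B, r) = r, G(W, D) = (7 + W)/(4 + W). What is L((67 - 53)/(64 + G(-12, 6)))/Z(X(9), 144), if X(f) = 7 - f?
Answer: -28/1551 ≈ -0.018053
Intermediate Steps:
G(W, D) = (7 + W)/(4 + W)
L(Y) = -12*Y
L((67 - 53)/(64 + G(-12, 6)))/Z(X(9), 144) = -12*(67 - 53)/(64 + (7 - 12)/(4 - 12))/144 = -168/(64 - 5/(-8))*(1/144) = -168/(64 - ⅛*(-5))*(1/144) = -168/(64 + 5/8)*(1/144) = -168/517/8*(1/144) = -168*8/517*(1/144) = -12*112/517*(1/144) = -1344/517*1/144 = -28/1551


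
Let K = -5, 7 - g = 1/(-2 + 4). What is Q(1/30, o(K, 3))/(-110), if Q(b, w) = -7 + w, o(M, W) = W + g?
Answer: -1/44 ≈ -0.022727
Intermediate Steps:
g = 13/2 (g = 7 - 1/(-2 + 4) = 7 - 1/2 = 7 - 1*½ = 7 - ½ = 13/2 ≈ 6.5000)
o(M, W) = 13/2 + W (o(M, W) = W + 13/2 = 13/2 + W)
Q(1/30, o(K, 3))/(-110) = (-7 + (13/2 + 3))/(-110) = (-7 + 19/2)*(-1/110) = (5/2)*(-1/110) = -1/44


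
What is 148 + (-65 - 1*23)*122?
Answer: -10588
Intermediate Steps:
148 + (-65 - 1*23)*122 = 148 + (-65 - 23)*122 = 148 - 88*122 = 148 - 10736 = -10588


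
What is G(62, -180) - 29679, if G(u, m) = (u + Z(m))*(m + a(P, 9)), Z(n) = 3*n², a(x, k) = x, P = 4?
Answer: -17147791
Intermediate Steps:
G(u, m) = (4 + m)*(u + 3*m²) (G(u, m) = (u + 3*m²)*(m + 4) = (u + 3*m²)*(4 + m) = (4 + m)*(u + 3*m²))
G(62, -180) - 29679 = (3*(-180)³ + 4*62 + 12*(-180)² - 180*62) - 29679 = (3*(-5832000) + 248 + 12*32400 - 11160) - 29679 = (-17496000 + 248 + 388800 - 11160) - 29679 = -17118112 - 29679 = -17147791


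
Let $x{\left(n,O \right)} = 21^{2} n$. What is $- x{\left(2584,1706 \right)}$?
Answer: $-1139544$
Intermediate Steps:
$x{\left(n,O \right)} = 441 n$
$- x{\left(2584,1706 \right)} = - 441 \cdot 2584 = \left(-1\right) 1139544 = -1139544$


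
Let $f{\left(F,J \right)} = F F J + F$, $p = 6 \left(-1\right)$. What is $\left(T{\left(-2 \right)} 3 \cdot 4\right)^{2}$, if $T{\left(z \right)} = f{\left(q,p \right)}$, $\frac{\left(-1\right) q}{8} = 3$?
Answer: $1743897600$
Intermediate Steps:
$p = -6$
$q = -24$ ($q = \left(-8\right) 3 = -24$)
$f{\left(F,J \right)} = F + J F^{2}$ ($f{\left(F,J \right)} = F^{2} J + F = J F^{2} + F = F + J F^{2}$)
$T{\left(z \right)} = -3480$ ($T{\left(z \right)} = - 24 \left(1 - -144\right) = - 24 \left(1 + 144\right) = \left(-24\right) 145 = -3480$)
$\left(T{\left(-2 \right)} 3 \cdot 4\right)^{2} = \left(\left(-3480\right) 3 \cdot 4\right)^{2} = \left(\left(-10440\right) 4\right)^{2} = \left(-41760\right)^{2} = 1743897600$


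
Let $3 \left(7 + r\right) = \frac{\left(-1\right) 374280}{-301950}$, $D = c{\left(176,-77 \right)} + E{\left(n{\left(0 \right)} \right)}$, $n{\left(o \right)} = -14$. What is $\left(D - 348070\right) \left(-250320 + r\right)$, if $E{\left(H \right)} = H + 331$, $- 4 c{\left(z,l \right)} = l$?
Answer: $\frac{700902466217681}{8052} \approx 8.7047 \cdot 10^{10}$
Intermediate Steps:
$c{\left(z,l \right)} = - \frac{l}{4}$
$E{\left(H \right)} = 331 + H$
$D = \frac{1345}{4}$ ($D = \left(- \frac{1}{4}\right) \left(-77\right) + \left(331 - 14\right) = \frac{77}{4} + 317 = \frac{1345}{4} \approx 336.25$)
$r = - \frac{198889}{30195}$ ($r = -7 + \frac{\left(-1\right) 374280 \frac{1}{-301950}}{3} = -7 + \frac{\left(-374280\right) \left(- \frac{1}{301950}\right)}{3} = -7 + \frac{1}{3} \cdot \frac{12476}{10065} = -7 + \frac{12476}{30195} = - \frac{198889}{30195} \approx -6.5868$)
$\left(D - 348070\right) \left(-250320 + r\right) = \left(\frac{1345}{4} - 348070\right) \left(-250320 - \frac{198889}{30195}\right) = \left(- \frac{1390935}{4}\right) \left(- \frac{7558611289}{30195}\right) = \frac{700902466217681}{8052}$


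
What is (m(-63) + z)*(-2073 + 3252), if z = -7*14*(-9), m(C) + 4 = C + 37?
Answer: 1004508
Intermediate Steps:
m(C) = 33 + C (m(C) = -4 + (C + 37) = -4 + (37 + C) = 33 + C)
z = 882 (z = -98*(-9) = 882)
(m(-63) + z)*(-2073 + 3252) = ((33 - 63) + 882)*(-2073 + 3252) = (-30 + 882)*1179 = 852*1179 = 1004508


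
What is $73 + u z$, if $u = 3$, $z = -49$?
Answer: $-74$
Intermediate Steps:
$73 + u z = 73 + 3 \left(-49\right) = 73 - 147 = -74$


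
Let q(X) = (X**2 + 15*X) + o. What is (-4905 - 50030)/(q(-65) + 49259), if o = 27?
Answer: -54935/52536 ≈ -1.0457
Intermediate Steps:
q(X) = 27 + X**2 + 15*X (q(X) = (X**2 + 15*X) + 27 = 27 + X**2 + 15*X)
(-4905 - 50030)/(q(-65) + 49259) = (-4905 - 50030)/((27 + (-65)**2 + 15*(-65)) + 49259) = -54935/((27 + 4225 - 975) + 49259) = -54935/(3277 + 49259) = -54935/52536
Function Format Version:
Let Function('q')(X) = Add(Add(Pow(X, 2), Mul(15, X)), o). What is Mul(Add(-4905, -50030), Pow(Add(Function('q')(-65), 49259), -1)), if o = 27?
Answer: Rational(-54935, 52536) ≈ -1.0457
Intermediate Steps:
Function('q')(X) = Add(27, Pow(X, 2), Mul(15, X)) (Function('q')(X) = Add(Add(Pow(X, 2), Mul(15, X)), 27) = Add(27, Pow(X, 2), Mul(15, X)))
Mul(Add(-4905, -50030), Pow(Add(Function('q')(-65), 49259), -1)) = Mul(Add(-4905, -50030), Pow(Add(Add(27, Pow(-65, 2), Mul(15, -65)), 49259), -1)) = Mul(-54935, Pow(Add(Add(27, 4225, -975), 49259), -1)) = Mul(-54935, Pow(Add(3277, 49259), -1)) = Mul(-54935, Pow(52536, -1)) = Mul(-54935, Rational(1, 52536)) = Rational(-54935, 52536)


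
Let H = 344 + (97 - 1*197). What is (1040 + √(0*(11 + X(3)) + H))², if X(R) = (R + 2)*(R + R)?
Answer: 1081844 + 4160*√61 ≈ 1.1143e+6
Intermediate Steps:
X(R) = 2*R*(2 + R) (X(R) = (2 + R)*(2*R) = 2*R*(2 + R))
H = 244 (H = 344 + (97 - 197) = 344 - 100 = 244)
(1040 + √(0*(11 + X(3)) + H))² = (1040 + √(0*(11 + 2*3*(2 + 3)) + 244))² = (1040 + √(0*(11 + 2*3*5) + 244))² = (1040 + √(0*(11 + 30) + 244))² = (1040 + √(0*41 + 244))² = (1040 + √(0 + 244))² = (1040 + √244)² = (1040 + 2*√61)²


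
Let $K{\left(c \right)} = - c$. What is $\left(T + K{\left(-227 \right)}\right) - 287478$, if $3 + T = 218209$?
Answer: $-69045$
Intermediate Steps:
$T = 218206$ ($T = -3 + 218209 = 218206$)
$\left(T + K{\left(-227 \right)}\right) - 287478 = \left(218206 - -227\right) - 287478 = \left(218206 + 227\right) - 287478 = 218433 - 287478 = -69045$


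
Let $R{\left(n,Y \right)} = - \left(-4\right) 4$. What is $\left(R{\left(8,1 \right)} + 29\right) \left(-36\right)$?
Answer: $-1620$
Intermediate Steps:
$R{\left(n,Y \right)} = 16$ ($R{\left(n,Y \right)} = \left(-1\right) \left(-16\right) = 16$)
$\left(R{\left(8,1 \right)} + 29\right) \left(-36\right) = \left(16 + 29\right) \left(-36\right) = 45 \left(-36\right) = -1620$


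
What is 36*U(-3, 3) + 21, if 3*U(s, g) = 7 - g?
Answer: 69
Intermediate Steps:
U(s, g) = 7/3 - g/3 (U(s, g) = (7 - g)/3 = 7/3 - g/3)
36*U(-3, 3) + 21 = 36*(7/3 - ⅓*3) + 21 = 36*(7/3 - 1) + 21 = 36*(4/3) + 21 = 48 + 21 = 69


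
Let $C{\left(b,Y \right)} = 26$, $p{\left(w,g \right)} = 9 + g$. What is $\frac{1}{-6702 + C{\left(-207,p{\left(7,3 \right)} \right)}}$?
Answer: $- \frac{1}{6676} \approx -0.00014979$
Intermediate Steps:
$\frac{1}{-6702 + C{\left(-207,p{\left(7,3 \right)} \right)}} = \frac{1}{-6702 + 26} = \frac{1}{-6676} = - \frac{1}{6676}$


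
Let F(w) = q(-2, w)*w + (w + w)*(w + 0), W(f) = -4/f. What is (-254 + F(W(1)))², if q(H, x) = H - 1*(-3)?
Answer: 51076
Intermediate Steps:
q(H, x) = 3 + H (q(H, x) = H + 3 = 3 + H)
F(w) = w + 2*w² (F(w) = (3 - 2)*w + (w + w)*(w + 0) = 1*w + (2*w)*w = w + 2*w²)
(-254 + F(W(1)))² = (-254 + (-4/1)*(1 + 2*(-4/1)))² = (-254 + (-4*1)*(1 + 2*(-4*1)))² = (-254 - 4*(1 + 2*(-4)))² = (-254 - 4*(1 - 8))² = (-254 - 4*(-7))² = (-254 + 28)² = (-226)² = 51076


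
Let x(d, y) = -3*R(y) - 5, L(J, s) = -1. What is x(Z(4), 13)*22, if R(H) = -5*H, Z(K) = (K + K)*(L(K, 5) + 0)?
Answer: 4180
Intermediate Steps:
Z(K) = -2*K (Z(K) = (K + K)*(-1 + 0) = (2*K)*(-1) = -2*K)
x(d, y) = -5 + 15*y (x(d, y) = -(-15)*y - 5 = 15*y - 5 = -5 + 15*y)
x(Z(4), 13)*22 = (-5 + 15*13)*22 = (-5 + 195)*22 = 190*22 = 4180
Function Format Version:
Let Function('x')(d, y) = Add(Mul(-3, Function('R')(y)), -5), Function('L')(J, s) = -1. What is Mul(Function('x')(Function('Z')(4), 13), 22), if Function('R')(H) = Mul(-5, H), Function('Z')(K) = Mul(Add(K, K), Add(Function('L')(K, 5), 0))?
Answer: 4180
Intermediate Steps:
Function('Z')(K) = Mul(-2, K) (Function('Z')(K) = Mul(Add(K, K), Add(-1, 0)) = Mul(Mul(2, K), -1) = Mul(-2, K))
Function('x')(d, y) = Add(-5, Mul(15, y)) (Function('x')(d, y) = Add(Mul(-3, Mul(-5, y)), -5) = Add(Mul(15, y), -5) = Add(-5, Mul(15, y)))
Mul(Function('x')(Function('Z')(4), 13), 22) = Mul(Add(-5, Mul(15, 13)), 22) = Mul(Add(-5, 195), 22) = Mul(190, 22) = 4180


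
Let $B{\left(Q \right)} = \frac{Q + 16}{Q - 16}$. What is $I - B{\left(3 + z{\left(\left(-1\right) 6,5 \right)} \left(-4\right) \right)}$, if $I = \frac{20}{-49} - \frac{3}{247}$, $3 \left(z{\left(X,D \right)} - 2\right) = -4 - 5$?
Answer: $\frac{232586}{108927} \approx 2.1352$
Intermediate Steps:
$z{\left(X,D \right)} = -1$ ($z{\left(X,D \right)} = 2 + \frac{-4 - 5}{3} = 2 + \frac{1}{3} \left(-9\right) = 2 - 3 = -1$)
$I = - \frac{5087}{12103}$ ($I = 20 \left(- \frac{1}{49}\right) - \frac{3}{247} = - \frac{20}{49} - \frac{3}{247} = - \frac{5087}{12103} \approx -0.42031$)
$B{\left(Q \right)} = \frac{16 + Q}{-16 + Q}$
$I - B{\left(3 + z{\left(\left(-1\right) 6,5 \right)} \left(-4\right) \right)} = - \frac{5087}{12103} - \frac{16 + \left(3 - -4\right)}{-16 + \left(3 - -4\right)} = - \frac{5087}{12103} - \frac{16 + \left(3 + 4\right)}{-16 + \left(3 + 4\right)} = - \frac{5087}{12103} - \frac{16 + 7}{-16 + 7} = - \frac{5087}{12103} - \frac{1}{-9} \cdot 23 = - \frac{5087}{12103} - \left(- \frac{1}{9}\right) 23 = - \frac{5087}{12103} - - \frac{23}{9} = - \frac{5087}{12103} + \frac{23}{9} = \frac{232586}{108927}$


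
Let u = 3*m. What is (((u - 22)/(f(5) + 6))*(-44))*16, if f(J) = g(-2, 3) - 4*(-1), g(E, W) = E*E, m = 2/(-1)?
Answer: 1408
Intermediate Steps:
m = -2 (m = 2*(-1) = -2)
g(E, W) = E²
u = -6 (u = 3*(-2) = -6)
f(J) = 8 (f(J) = (-2)² - 4*(-1) = 4 + 4 = 8)
(((u - 22)/(f(5) + 6))*(-44))*16 = (((-6 - 22)/(8 + 6))*(-44))*16 = (-28/14*(-44))*16 = (-28*1/14*(-44))*16 = -2*(-44)*16 = 88*16 = 1408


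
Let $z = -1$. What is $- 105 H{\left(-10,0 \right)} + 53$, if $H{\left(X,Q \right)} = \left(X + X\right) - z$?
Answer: $2048$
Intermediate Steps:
$H{\left(X,Q \right)} = 1 + 2 X$ ($H{\left(X,Q \right)} = \left(X + X\right) - -1 = 2 X + 1 = 1 + 2 X$)
$- 105 H{\left(-10,0 \right)} + 53 = - 105 \left(1 + 2 \left(-10\right)\right) + 53 = - 105 \left(1 - 20\right) + 53 = \left(-105\right) \left(-19\right) + 53 = 1995 + 53 = 2048$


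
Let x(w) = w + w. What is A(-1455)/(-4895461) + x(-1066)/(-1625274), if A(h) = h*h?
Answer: -1715154283499/3978232740657 ≈ -0.43113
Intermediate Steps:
x(w) = 2*w
A(h) = h²
A(-1455)/(-4895461) + x(-1066)/(-1625274) = (-1455)²/(-4895461) + (2*(-1066))/(-1625274) = 2117025*(-1/4895461) - 2132*(-1/1625274) = -2117025/4895461 + 1066/812637 = -1715154283499/3978232740657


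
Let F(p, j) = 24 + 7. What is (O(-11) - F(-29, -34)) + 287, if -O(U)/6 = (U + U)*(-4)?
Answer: -272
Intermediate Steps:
F(p, j) = 31
O(U) = 48*U (O(U) = -6*(U + U)*(-4) = -6*2*U*(-4) = -(-48)*U = 48*U)
(O(-11) - F(-29, -34)) + 287 = (48*(-11) - 1*31) + 287 = (-528 - 31) + 287 = -559 + 287 = -272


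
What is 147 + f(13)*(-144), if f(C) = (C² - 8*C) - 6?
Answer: -8349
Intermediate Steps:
f(C) = -6 + C² - 8*C
147 + f(13)*(-144) = 147 + (-6 + 13² - 8*13)*(-144) = 147 + (-6 + 169 - 104)*(-144) = 147 + 59*(-144) = 147 - 8496 = -8349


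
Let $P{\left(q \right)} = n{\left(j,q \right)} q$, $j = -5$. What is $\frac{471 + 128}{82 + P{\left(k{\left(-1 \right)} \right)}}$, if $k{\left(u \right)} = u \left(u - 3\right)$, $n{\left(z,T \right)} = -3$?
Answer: $\frac{599}{70} \approx 8.5571$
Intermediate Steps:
$k{\left(u \right)} = u \left(-3 + u\right)$
$P{\left(q \right)} = - 3 q$
$\frac{471 + 128}{82 + P{\left(k{\left(-1 \right)} \right)}} = \frac{471 + 128}{82 - 3 \left(- (-3 - 1)\right)} = \frac{599}{82 - 3 \left(\left(-1\right) \left(-4\right)\right)} = \frac{599}{82 - 12} = \frac{599}{70}$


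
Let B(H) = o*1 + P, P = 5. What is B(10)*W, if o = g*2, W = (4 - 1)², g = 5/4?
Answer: 135/2 ≈ 67.500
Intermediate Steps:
g = 5/4 (g = 5*(¼) = 5/4 ≈ 1.2500)
W = 9 (W = 3² = 9)
o = 5/2 (o = (5/4)*2 = 5/2 ≈ 2.5000)
B(H) = 15/2 (B(H) = (5/2)*1 + 5 = 5/2 + 5 = 15/2)
B(10)*W = (15/2)*9 = 135/2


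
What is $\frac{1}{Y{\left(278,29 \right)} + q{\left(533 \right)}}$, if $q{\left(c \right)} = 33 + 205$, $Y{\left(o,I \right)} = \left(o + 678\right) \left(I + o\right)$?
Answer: $\frac{1}{293730} \approx 3.4045 \cdot 10^{-6}$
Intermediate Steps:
$Y{\left(o,I \right)} = \left(678 + o\right) \left(I + o\right)$
$q{\left(c \right)} = 238$
$\frac{1}{Y{\left(278,29 \right)} + q{\left(533 \right)}} = \frac{1}{\left(278^{2} + 678 \cdot 29 + 678 \cdot 278 + 29 \cdot 278\right) + 238} = \frac{1}{\left(77284 + 19662 + 188484 + 8062\right) + 238} = \frac{1}{293492 + 238} = \frac{1}{293730}$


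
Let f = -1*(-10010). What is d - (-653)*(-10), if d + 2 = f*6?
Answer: 53528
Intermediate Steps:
f = 10010
d = 60058 (d = -2 + 10010*6 = -2 + 60060 = 60058)
d - (-653)*(-10) = 60058 - (-653)*(-10) = 60058 - 1*6530 = 60058 - 6530 = 53528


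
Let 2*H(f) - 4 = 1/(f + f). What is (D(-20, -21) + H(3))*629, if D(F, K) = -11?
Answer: -67303/12 ≈ -5608.6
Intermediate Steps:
H(f) = 2 + 1/(4*f) (H(f) = 2 + 1/(2*(f + f)) = 2 + 1/(2*((2*f))) = 2 + (1/(2*f))/2 = 2 + 1/(4*f))
(D(-20, -21) + H(3))*629 = (-11 + (2 + (¼)/3))*629 = (-11 + (2 + (¼)*(⅓)))*629 = (-11 + (2 + 1/12))*629 = (-11 + 25/12)*629 = -107/12*629 = -67303/12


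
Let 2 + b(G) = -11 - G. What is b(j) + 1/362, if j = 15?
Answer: -10135/362 ≈ -27.997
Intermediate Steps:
b(G) = -13 - G (b(G) = -2 + (-11 - G) = -13 - G)
b(j) + 1/362 = (-13 - 1*15) + 1/362 = (-13 - 15) + 1/362 = -28 + 1/362 = -10135/362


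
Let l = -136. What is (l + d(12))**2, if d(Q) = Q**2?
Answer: 64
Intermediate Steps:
(l + d(12))**2 = (-136 + 12**2)**2 = (-136 + 144)**2 = 8**2 = 64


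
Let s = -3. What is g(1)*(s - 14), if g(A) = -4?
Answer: 68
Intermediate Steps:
g(1)*(s - 14) = -4*(-3 - 14) = -4*(-17) = 68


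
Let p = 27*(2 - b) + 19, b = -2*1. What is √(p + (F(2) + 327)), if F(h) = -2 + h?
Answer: √454 ≈ 21.307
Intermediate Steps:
b = -2
p = 127 (p = 27*(2 - 1*(-2)) + 19 = 27*(2 + 2) + 19 = 27*4 + 19 = 108 + 19 = 127)
√(p + (F(2) + 327)) = √(127 + ((-2 + 2) + 327)) = √(127 + (0 + 327)) = √(127 + 327) = √454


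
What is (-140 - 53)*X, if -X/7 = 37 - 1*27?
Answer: 13510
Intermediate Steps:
X = -70 (X = -7*(37 - 1*27) = -7*(37 - 27) = -7*10 = -70)
(-140 - 53)*X = (-140 - 53)*(-70) = -193*(-70) = 13510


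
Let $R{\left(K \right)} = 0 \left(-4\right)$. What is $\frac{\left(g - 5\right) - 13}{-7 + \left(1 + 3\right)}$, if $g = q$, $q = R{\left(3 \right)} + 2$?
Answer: $\frac{16}{3} \approx 5.3333$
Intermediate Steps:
$R{\left(K \right)} = 0$
$q = 2$ ($q = 0 + 2 = 2$)
$g = 2$
$\frac{\left(g - 5\right) - 13}{-7 + \left(1 + 3\right)} = \frac{\left(2 - 5\right) - 13}{-7 + \left(1 + 3\right)} = \frac{-3 - 13}{-7 + 4} = \frac{1}{-3} \left(-16\right) = \left(- \frac{1}{3}\right) \left(-16\right) = \frac{16}{3}$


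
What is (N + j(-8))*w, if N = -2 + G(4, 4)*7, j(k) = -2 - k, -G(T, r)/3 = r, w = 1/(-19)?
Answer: 80/19 ≈ 4.2105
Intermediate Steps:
w = -1/19 ≈ -0.052632
G(T, r) = -3*r
N = -86 (N = -2 - 3*4*7 = -2 - 12*7 = -2 - 84 = -86)
(N + j(-8))*w = (-86 + (-2 - 1*(-8)))*(-1/19) = (-86 + (-2 + 8))*(-1/19) = (-86 + 6)*(-1/19) = -80*(-1/19) = 80/19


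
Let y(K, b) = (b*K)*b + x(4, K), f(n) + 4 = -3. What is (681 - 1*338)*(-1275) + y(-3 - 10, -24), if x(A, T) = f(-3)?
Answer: -444820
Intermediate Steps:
f(n) = -7 (f(n) = -4 - 3 = -7)
x(A, T) = -7
y(K, b) = -7 + K*b² (y(K, b) = (b*K)*b - 7 = (K*b)*b - 7 = K*b² - 7 = -7 + K*b²)
(681 - 1*338)*(-1275) + y(-3 - 10, -24) = (681 - 1*338)*(-1275) + (-7 + (-3 - 10)*(-24)²) = (681 - 338)*(-1275) + (-7 - 13*576) = 343*(-1275) + (-7 - 7488) = -437325 - 7495 = -444820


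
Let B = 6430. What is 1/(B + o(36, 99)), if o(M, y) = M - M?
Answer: 1/6430 ≈ 0.00015552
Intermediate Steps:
o(M, y) = 0
1/(B + o(36, 99)) = 1/(6430 + 0) = 1/6430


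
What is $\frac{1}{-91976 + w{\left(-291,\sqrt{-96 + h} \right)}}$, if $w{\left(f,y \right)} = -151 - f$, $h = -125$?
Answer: $- \frac{1}{91836} \approx -1.0889 \cdot 10^{-5}$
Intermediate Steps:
$\frac{1}{-91976 + w{\left(-291,\sqrt{-96 + h} \right)}} = \frac{1}{-91976 - -140} = \frac{1}{-91976 + \left(-151 + 291\right)} = \frac{1}{-91976 + 140} = \frac{1}{-91836} = - \frac{1}{91836}$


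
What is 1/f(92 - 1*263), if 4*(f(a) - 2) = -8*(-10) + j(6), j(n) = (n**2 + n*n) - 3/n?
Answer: 8/319 ≈ 0.025078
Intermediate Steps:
j(n) = -3/n + 2*n**2 (j(n) = (n**2 + n**2) - 3/n = 2*n**2 - 3/n = -3/n + 2*n**2)
f(a) = 319/8 (f(a) = 2 + (-8*(-10) + (-3 + 2*6**3)/6)/4 = 2 + (80 + (-3 + 2*216)/6)/4 = 2 + (80 + (-3 + 432)/6)/4 = 2 + (80 + (1/6)*429)/4 = 2 + (80 + 143/2)/4 = 2 + (1/4)*(303/2) = 2 + 303/8 = 319/8)
1/f(92 - 1*263) = 1/(319/8) = 8/319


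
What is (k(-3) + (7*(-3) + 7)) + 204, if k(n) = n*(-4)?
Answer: 202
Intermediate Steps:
k(n) = -4*n
(k(-3) + (7*(-3) + 7)) + 204 = (-4*(-3) + (7*(-3) + 7)) + 204 = (12 + (-21 + 7)) + 204 = (12 - 14) + 204 = -2 + 204 = 202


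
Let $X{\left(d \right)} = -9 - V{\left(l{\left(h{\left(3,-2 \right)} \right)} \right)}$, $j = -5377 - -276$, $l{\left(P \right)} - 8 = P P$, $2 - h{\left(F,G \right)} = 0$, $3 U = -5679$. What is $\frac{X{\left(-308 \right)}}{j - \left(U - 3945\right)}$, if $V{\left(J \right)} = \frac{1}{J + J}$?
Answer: $- \frac{217}{17688} \approx -0.012268$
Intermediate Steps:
$U = -1893$ ($U = \frac{1}{3} \left(-5679\right) = -1893$)
$h{\left(F,G \right)} = 2$ ($h{\left(F,G \right)} = 2 - 0 = 2 + 0 = 2$)
$l{\left(P \right)} = 8 + P^{2}$ ($l{\left(P \right)} = 8 + P P = 8 + P^{2}$)
$V{\left(J \right)} = \frac{1}{2 J}$
$j = -5101$ ($j = -5377 + 276 = -5101$)
$X{\left(d \right)} = - \frac{217}{24}$ ($X{\left(d \right)} = -9 - \frac{1}{2 \left(8 + 2^{2}\right)} = -9 - \frac{1}{2 \left(8 + 4\right)} = -9 - \frac{1}{2 \cdot 12} = -9 - \frac{1}{2} \cdot \frac{1}{12} = -9 - \frac{1}{24} = - \frac{217}{24}$)
$\frac{X{\left(-308 \right)}}{j - \left(U - 3945\right)} = - \frac{217}{24 \left(-5101 - \left(-1893 - 3945\right)\right)} = - \frac{217}{24 \left(-5101 - -5838\right)} = - \frac{217}{24 \left(-5101 + 5838\right)} = - \frac{217}{24 \cdot 737} = \left(- \frac{217}{24}\right) \frac{1}{737} = - \frac{217}{17688}$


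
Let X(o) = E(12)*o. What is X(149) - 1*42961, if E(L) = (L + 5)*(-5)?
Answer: -55626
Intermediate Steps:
E(L) = -25 - 5*L (E(L) = (5 + L)*(-5) = -25 - 5*L)
X(o) = -85*o (X(o) = (-25 - 5*12)*o = (-25 - 60)*o = -85*o)
X(149) - 1*42961 = -85*149 - 1*42961 = -12665 - 42961 = -55626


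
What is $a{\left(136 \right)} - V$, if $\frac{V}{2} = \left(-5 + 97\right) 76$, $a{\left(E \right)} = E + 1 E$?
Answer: $-13712$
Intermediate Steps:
$a{\left(E \right)} = 2 E$ ($a{\left(E \right)} = E + E = 2 E$)
$V = 13984$ ($V = 2 \left(-5 + 97\right) 76 = 2 \cdot 92 \cdot 76 = 2 \cdot 6992 = 13984$)
$a{\left(136 \right)} - V = 2 \cdot 136 - 13984 = 272 - 13984 = -13712$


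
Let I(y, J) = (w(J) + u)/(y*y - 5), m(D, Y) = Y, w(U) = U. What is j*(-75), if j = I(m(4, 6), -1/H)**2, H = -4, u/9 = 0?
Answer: -75/15376 ≈ -0.0048777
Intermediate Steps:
u = 0 (u = 9*0 = 0)
I(y, J) = J/(-5 + y**2) (I(y, J) = (J + 0)/(y*y - 5) = J/(y**2 - 5) = J/(-5 + y**2))
j = 1/15376 (j = ((-1/(-4))/(-5 + 6**2))**2 = ((-1*(-1/4))/(-5 + 36))**2 = ((1/4)/31)**2 = ((1/4)*(1/31))**2 = (1/124)**2 = 1/15376 ≈ 6.5036e-5)
j*(-75) = (1/15376)*(-75) = -75/15376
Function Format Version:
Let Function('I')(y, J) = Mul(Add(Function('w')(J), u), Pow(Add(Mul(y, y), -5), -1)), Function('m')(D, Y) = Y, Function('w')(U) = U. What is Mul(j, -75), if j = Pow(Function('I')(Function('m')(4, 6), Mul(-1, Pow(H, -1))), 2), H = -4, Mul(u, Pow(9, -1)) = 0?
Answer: Rational(-75, 15376) ≈ -0.0048777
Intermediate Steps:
u = 0 (u = Mul(9, 0) = 0)
Function('I')(y, J) = Mul(J, Pow(Add(-5, Pow(y, 2)), -1)) (Function('I')(y, J) = Mul(Add(J, 0), Pow(Add(Mul(y, y), -5), -1)) = Mul(J, Pow(Add(Pow(y, 2), -5), -1)) = Mul(J, Pow(Add(-5, Pow(y, 2)), -1)))
j = Rational(1, 15376) (j = Pow(Mul(Mul(-1, Pow(-4, -1)), Pow(Add(-5, Pow(6, 2)), -1)), 2) = Pow(Mul(Mul(-1, Rational(-1, 4)), Pow(Add(-5, 36), -1)), 2) = Pow(Mul(Rational(1, 4), Pow(31, -1)), 2) = Pow(Mul(Rational(1, 4), Rational(1, 31)), 2) = Pow(Rational(1, 124), 2) = Rational(1, 15376) ≈ 6.5036e-5)
Mul(j, -75) = Mul(Rational(1, 15376), -75) = Rational(-75, 15376)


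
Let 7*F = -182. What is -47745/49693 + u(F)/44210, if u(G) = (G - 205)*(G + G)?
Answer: -756947067/1098463765 ≈ -0.68910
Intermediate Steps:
F = -26 (F = (1/7)*(-182) = -26)
u(G) = 2*G*(-205 + G) (u(G) = (-205 + G)*(2*G) = 2*G*(-205 + G))
-47745/49693 + u(F)/44210 = -47745/49693 + (2*(-26)*(-205 - 26))/44210 = -47745*1/49693 + (2*(-26)*(-231))*(1/44210) = -47745/49693 + 12012*(1/44210) = -47745/49693 + 6006/22105 = -756947067/1098463765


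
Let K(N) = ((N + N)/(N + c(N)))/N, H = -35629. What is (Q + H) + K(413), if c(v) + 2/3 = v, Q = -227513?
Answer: -325769793/1238 ≈ -2.6314e+5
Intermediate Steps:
c(v) = -⅔ + v
K(N) = 2/(-⅔ + 2*N) (K(N) = ((N + N)/(N + (-⅔ + N)))/N = ((2*N)/(-⅔ + 2*N))/N = (2*N/(-⅔ + 2*N))/N = 2/(-⅔ + 2*N))
(Q + H) + K(413) = (-227513 - 35629) + 3/(-1 + 3*413) = -263142 + 3/(-1 + 1239) = -263142 + 3/1238 = -325769793/1238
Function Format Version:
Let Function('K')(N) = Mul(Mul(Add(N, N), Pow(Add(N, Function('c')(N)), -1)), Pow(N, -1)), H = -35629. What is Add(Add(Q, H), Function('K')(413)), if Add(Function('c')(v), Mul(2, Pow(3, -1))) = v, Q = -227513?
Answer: Rational(-325769793, 1238) ≈ -2.6314e+5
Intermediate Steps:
Function('c')(v) = Add(Rational(-2, 3), v)
Function('K')(N) = Mul(2, Pow(Add(Rational(-2, 3), Mul(2, N)), -1)) (Function('K')(N) = Mul(Mul(Add(N, N), Pow(Add(N, Add(Rational(-2, 3), N)), -1)), Pow(N, -1)) = Mul(Mul(Mul(2, N), Pow(Add(Rational(-2, 3), Mul(2, N)), -1)), Pow(N, -1)) = Mul(Mul(2, N, Pow(Add(Rational(-2, 3), Mul(2, N)), -1)), Pow(N, -1)) = Mul(2, Pow(Add(Rational(-2, 3), Mul(2, N)), -1)))
Add(Add(Q, H), Function('K')(413)) = Add(Add(-227513, -35629), Mul(3, Pow(Add(-1, Mul(3, 413)), -1))) = Add(-263142, Mul(3, Pow(Add(-1, 1239), -1))) = Add(-263142, Mul(3, Pow(1238, -1))) = Add(-263142, Mul(3, Rational(1, 1238))) = Add(-263142, Rational(3, 1238)) = Rational(-325769793, 1238)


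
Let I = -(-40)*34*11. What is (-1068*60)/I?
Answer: -801/187 ≈ -4.2834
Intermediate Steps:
I = 14960 (I = -40*(-34)*11 = 1360*11 = 14960)
(-1068*60)/I = -1068*60/14960 = -64080*1/14960 = -801/187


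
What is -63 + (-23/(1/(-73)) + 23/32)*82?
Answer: 2202783/16 ≈ 1.3767e+5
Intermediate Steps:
-63 + (-23/(1/(-73)) + 23/32)*82 = -63 + (-23/(-1/73) + 23*(1/32))*82 = -63 + (-23*(-73) + 23/32)*82 = -63 + (1679 + 23/32)*82 = -63 + (53751/32)*82 = -63 + 2203791/16 = 2202783/16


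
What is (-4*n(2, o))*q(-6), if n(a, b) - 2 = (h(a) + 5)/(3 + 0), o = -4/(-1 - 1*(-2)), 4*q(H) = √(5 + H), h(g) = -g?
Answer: -3*I ≈ -3.0*I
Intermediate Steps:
q(H) = √(5 + H)/4
o = -4 (o = -4/(-1 + 2) = -4/1 = -4*1 = -4)
n(a, b) = 11/3 - a/3 (n(a, b) = 2 + (-a + 5)/(3 + 0) = 2 + (5 - a)/3 = 2 + (5 - a)*(⅓) = 2 + (5/3 - a/3) = 11/3 - a/3)
(-4*n(2, o))*q(-6) = (-4*(11/3 - ⅓*2))*(√(5 - 6)/4) = (-4*(11/3 - ⅔))*(√(-1)/4) = (-4*3)*(I/4) = -3*I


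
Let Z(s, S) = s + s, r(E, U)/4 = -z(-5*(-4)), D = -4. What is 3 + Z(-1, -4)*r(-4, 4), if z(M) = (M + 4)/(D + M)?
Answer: 15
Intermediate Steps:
z(M) = (4 + M)/(-4 + M) (z(M) = (M + 4)/(-4 + M) = (4 + M)/(-4 + M))
r(E, U) = -6 (r(E, U) = 4*(-(4 - 5*(-4))/(-4 - 5*(-4))) = 4*(-(4 + 20)/(-4 + 20)) = 4*(-24/16) = 4*(-1*3/2) = 4*(-3/2) = -6)
Z(s, S) = 2*s
3 + Z(-1, -4)*r(-4, 4) = 3 + (2*(-1))*(-6) = 3 - 2*(-6) = 3 + 12 = 15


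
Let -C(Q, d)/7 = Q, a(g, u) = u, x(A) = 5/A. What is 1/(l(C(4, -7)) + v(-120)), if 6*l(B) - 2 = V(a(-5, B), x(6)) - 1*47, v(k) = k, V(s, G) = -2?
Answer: -6/767 ≈ -0.0078227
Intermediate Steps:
C(Q, d) = -7*Q
l(B) = -47/6 (l(B) = ⅓ + (-2 - 1*47)/6 = ⅓ + (-2 - 47)/6 = ⅓ + (⅙)*(-49) = ⅓ - 49/6 = -47/6)
1/(l(C(4, -7)) + v(-120)) = 1/(-47/6 - 120) = 1/(-767/6) = -6/767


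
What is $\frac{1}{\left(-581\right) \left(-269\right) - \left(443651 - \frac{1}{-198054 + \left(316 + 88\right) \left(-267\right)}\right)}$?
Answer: $- \frac{305922}{87910357765} \approx -3.4799 \cdot 10^{-6}$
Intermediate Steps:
$\frac{1}{\left(-581\right) \left(-269\right) - \left(443651 - \frac{1}{-198054 + \left(316 + 88\right) \left(-267\right)}\right)} = \frac{1}{156289 - \left(443651 - \frac{1}{-198054 + 404 \left(-267\right)}\right)} = \frac{1}{156289 - \left(443651 - \frac{1}{-198054 - 107868}\right)} = \frac{1}{156289 - \left(443651 - \frac{1}{-305922}\right)} = \frac{1}{156289 - \frac{135722601223}{305922}} = \frac{1}{- \frac{87910357765}{305922}} = - \frac{305922}{87910357765}$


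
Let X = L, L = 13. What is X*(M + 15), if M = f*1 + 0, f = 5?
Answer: 260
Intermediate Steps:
M = 5 (M = 5*1 + 0 = 5 + 0 = 5)
X = 13
X*(M + 15) = 13*(5 + 15) = 13*20 = 260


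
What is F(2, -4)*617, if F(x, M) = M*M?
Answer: 9872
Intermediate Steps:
F(x, M) = M²
F(2, -4)*617 = (-4)²*617 = 16*617 = 9872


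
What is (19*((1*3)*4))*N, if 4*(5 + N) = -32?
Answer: -2964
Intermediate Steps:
N = -13 (N = -5 + (¼)*(-32) = -5 - 8 = -13)
(19*((1*3)*4))*N = (19*((1*3)*4))*(-13) = (19*(3*4))*(-13) = (19*12)*(-13) = 228*(-13) = -2964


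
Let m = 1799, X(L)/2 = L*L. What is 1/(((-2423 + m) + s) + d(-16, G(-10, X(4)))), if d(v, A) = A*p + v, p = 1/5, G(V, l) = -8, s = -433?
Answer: -5/5373 ≈ -0.00093058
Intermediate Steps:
X(L) = 2*L² (X(L) = 2*(L*L) = 2*L²)
p = ⅕ ≈ 0.20000
d(v, A) = v + A/5 (d(v, A) = A*(⅕) + v = A/5 + v = v + A/5)
1/(((-2423 + m) + s) + d(-16, G(-10, X(4)))) = 1/(((-2423 + 1799) - 433) + (-16 + (⅕)*(-8))) = 1/((-624 - 433) + (-16 - 8/5)) = 1/(-1057 - 88/5) = 1/(-5373/5) = -5/5373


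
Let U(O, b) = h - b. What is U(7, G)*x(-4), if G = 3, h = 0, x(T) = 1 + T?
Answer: 9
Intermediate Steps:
U(O, b) = -b (U(O, b) = 0 - b = -b)
U(7, G)*x(-4) = (-1*3)*(1 - 4) = -3*(-3) = 9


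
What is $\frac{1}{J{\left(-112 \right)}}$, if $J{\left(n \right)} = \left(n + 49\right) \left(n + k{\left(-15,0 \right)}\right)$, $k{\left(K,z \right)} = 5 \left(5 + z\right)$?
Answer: $\frac{1}{5481} \approx 0.00018245$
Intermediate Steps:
$k{\left(K,z \right)} = 25 + 5 z$
$J{\left(n \right)} = \left(25 + n\right) \left(49 + n\right)$ ($J{\left(n \right)} = \left(n + 49\right) \left(n + \left(25 + 5 \cdot 0\right)\right) = \left(49 + n\right) \left(n + \left(25 + 0\right)\right) = \left(49 + n\right) \left(n + 25\right) = \left(49 + n\right) \left(25 + n\right) = \left(25 + n\right) \left(49 + n\right)$)
$\frac{1}{J{\left(-112 \right)}} = \frac{1}{1225 + \left(-112\right)^{2} + 74 \left(-112\right)} = \frac{1}{1225 + 12544 - 8288} = \frac{1}{5481}$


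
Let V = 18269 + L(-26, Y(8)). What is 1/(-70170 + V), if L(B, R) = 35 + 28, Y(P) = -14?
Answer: -1/51838 ≈ -1.9291e-5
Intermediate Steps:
L(B, R) = 63
V = 18332 (V = 18269 + 63 = 18332)
1/(-70170 + V) = 1/(-70170 + 18332) = 1/(-51838) = -1/51838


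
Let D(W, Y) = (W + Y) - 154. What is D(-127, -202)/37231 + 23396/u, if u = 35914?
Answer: 426855007/668557067 ≈ 0.63847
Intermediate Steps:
D(W, Y) = -154 + W + Y
D(-127, -202)/37231 + 23396/u = (-154 - 127 - 202)/37231 + 23396/35914 = -483*1/37231 + 23396*(1/35914) = -483/37231 + 11698/17957 = 426855007/668557067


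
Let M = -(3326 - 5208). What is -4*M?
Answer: -7528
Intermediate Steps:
M = 1882 (M = -1*(-1882) = 1882)
-4*M = -4*1882 = -7528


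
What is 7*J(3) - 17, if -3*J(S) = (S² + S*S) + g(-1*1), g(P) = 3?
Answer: -66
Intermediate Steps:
J(S) = -1 - 2*S²/3 (J(S) = -((S² + S*S) + 3)/3 = -((S² + S²) + 3)/3 = -(2*S² + 3)/3 = -(3 + 2*S²)/3 = -1 - 2*S²/3)
7*J(3) - 17 = 7*(-1 - ⅔*3²) - 17 = 7*(-1 - ⅔*9) - 17 = 7*(-1 - 6) - 17 = 7*(-7) - 17 = -49 - 17 = -66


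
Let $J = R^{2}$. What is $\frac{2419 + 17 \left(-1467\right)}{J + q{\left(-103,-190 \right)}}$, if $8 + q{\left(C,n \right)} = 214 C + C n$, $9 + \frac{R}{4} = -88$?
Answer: $- \frac{2815}{18508} \approx -0.1521$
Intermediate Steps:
$R = -388$ ($R = -36 + 4 \left(-88\right) = -36 - 352 = -388$)
$J = 150544$ ($J = \left(-388\right)^{2} = 150544$)
$q{\left(C,n \right)} = -8 + 214 C + C n$ ($q{\left(C,n \right)} = -8 + \left(214 C + C n\right) = -8 + 214 C + C n$)
$\frac{2419 + 17 \left(-1467\right)}{J + q{\left(-103,-190 \right)}} = \frac{2419 + 17 \left(-1467\right)}{150544 - 2480} = \frac{2419 - 24939}{150544 - 2480} = - \frac{22520}{150544 - 2480} = - \frac{22520}{148064} = \left(-22520\right) \frac{1}{148064} = - \frac{2815}{18508}$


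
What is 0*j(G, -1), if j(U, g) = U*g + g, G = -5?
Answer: 0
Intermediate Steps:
j(U, g) = g + U*g
0*j(G, -1) = 0*(-(1 - 5)) = 0*(-1*(-4)) = 0*4 = 0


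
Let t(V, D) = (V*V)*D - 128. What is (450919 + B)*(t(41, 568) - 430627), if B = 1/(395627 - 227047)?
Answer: 39836373555030113/168580 ≈ 2.3631e+11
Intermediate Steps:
t(V, D) = -128 + D*V² (t(V, D) = V²*D - 128 = D*V² - 128 = -128 + D*V²)
B = 1/168580 ≈ 5.9319e-6
(450919 + B)*(t(41, 568) - 430627) = (450919 + 1/168580)*((-128 + 568*41²) - 430627) = 76015925021*((-128 + 568*1681) - 430627)/168580 = 76015925021*((-128 + 954808) - 430627)/168580 = 76015925021*(954680 - 430627)/168580 = (76015925021/168580)*524053 = 39836373555030113/168580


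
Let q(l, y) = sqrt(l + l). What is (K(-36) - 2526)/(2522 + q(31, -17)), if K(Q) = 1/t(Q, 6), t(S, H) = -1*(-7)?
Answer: -22295741/22261477 + 17681*sqrt(62)/44522954 ≈ -0.99841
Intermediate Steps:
t(S, H) = 7
K(Q) = 1/7
q(l, y) = sqrt(2)*sqrt(l) (q(l, y) = sqrt(2*l) = sqrt(2)*sqrt(l))
(K(-36) - 2526)/(2522 + q(31, -17)) = (1/7 - 2526)/(2522 + sqrt(2)*sqrt(31)) = -17681/(7*(2522 + sqrt(62)))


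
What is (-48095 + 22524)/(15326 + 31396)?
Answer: -1967/3594 ≈ -0.54730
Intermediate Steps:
(-48095 + 22524)/(15326 + 31396) = -25571/46722 = -25571*1/46722 = -1967/3594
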